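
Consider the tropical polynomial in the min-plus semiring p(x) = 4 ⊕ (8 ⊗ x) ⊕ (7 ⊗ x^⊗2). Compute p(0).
p(0) = 4

A tropical monomial a ⊗ x^⊗i evaluates to a + i · x. Evaluating each term at x = 0:
  Term 0 contributes 4 + 0 · 0 = 4
  Term 1 contributes 8 + 1 · 0 = 8
  Term 2 contributes 7 + 2 · 0 = 7
p(0) = ⊕ of these = min[4, 8, 7] = 4.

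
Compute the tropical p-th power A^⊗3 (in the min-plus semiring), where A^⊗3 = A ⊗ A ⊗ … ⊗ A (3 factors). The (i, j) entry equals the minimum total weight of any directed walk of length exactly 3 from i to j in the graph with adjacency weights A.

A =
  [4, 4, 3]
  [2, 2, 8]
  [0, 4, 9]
A^⊗3 =
  [7, 7, 6]
  [5, 6, 7]
  [3, 6, 7]

Each entry (A^⊗3)_ij equals the minimum over all length-3 walks i = v_0 → v_1 → … → v_3 = j of Σ_t A[v_t][v_{t+1}]. For example, for (i, j) = (0, 2) we minimise over 9 possible intermediate vertex sequences; the minimum is 6, attained along the walk 0 → 2 → 0 → 2.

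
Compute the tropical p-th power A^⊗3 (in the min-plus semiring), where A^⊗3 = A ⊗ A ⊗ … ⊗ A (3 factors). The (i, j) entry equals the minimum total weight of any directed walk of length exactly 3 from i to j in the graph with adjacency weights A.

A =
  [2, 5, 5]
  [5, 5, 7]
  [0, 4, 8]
A^⊗3 =
  [6, 9, 9]
  [9, 12, 12]
  [4, 7, 7]

Each entry (A^⊗3)_ij equals the minimum over all length-3 walks i = v_0 → v_1 → … → v_3 = j of Σ_t A[v_t][v_{t+1}]. For example, for (i, j) = (0, 2) we minimise over 9 possible intermediate vertex sequences; the minimum is 9, attained along the walk 0 → 0 → 0 → 2.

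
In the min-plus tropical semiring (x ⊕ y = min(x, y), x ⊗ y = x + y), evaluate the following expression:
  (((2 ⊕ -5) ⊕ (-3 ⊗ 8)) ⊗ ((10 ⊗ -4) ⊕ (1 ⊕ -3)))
(((2 ⊕ -5) ⊕ (-3 ⊗ 8)) ⊗ ((10 ⊗ -4) ⊕ (1 ⊕ -3))) = -8

Expand innermost to outermost. Recall ⊕ takes the minimum of its arguments and ⊗ takes their sum. Working out the expression (((2 ⊕ -5) ⊕ (-3 ⊗ 8)) ⊗ ((10 ⊗ -4) ⊕ (1 ⊕ -3))) gives -8.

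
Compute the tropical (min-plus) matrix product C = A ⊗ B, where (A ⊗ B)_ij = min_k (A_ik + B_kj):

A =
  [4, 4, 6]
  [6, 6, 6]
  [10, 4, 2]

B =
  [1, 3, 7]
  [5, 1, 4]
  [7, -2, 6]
A ⊗ B =
  [5, 4, 8]
  [7, 4, 10]
  [9, 0, 8]

Apply the min-plus product entry-by-entry:
  C[0][0] = min over k of (A[0][0] + B[0][0] = 4 + 1 = 5, A[0][1] + B[1][0] = 4 + 5 = 9, A[0][2] + B[2][0] = 6 + 7 = 13) = 5 (attained at k = 0)
  C[0][1] = min over k of (A[0][0] + B[0][1] = 4 + 3 = 7, A[0][1] + B[1][1] = 4 + 1 = 5, A[0][2] + B[2][1] = 6 + -2 = 4) = 4 (attained at k = 2)
  C[0][2] = min over k of (A[0][0] + B[0][2] = 4 + 7 = 11, A[0][1] + B[1][2] = 4 + 4 = 8, A[0][2] + B[2][2] = 6 + 6 = 12) = 8 (attained at k = 1)
  C[1][0] = min over k of (A[1][0] + B[0][0] = 6 + 1 = 7, A[1][1] + B[1][0] = 6 + 5 = 11, A[1][2] + B[2][0] = 6 + 7 = 13) = 7 (attained at k = 0)
  C[1][1] = min over k of (A[1][0] + B[0][1] = 6 + 3 = 9, A[1][1] + B[1][1] = 6 + 1 = 7, A[1][2] + B[2][1] = 6 + -2 = 4) = 4 (attained at k = 2)
  C[1][2] = min over k of (A[1][0] + B[0][2] = 6 + 7 = 13, A[1][1] + B[1][2] = 6 + 4 = 10, A[1][2] + B[2][2] = 6 + 6 = 12) = 10 (attained at k = 1)
  C[2][0] = min over k of (A[2][0] + B[0][0] = 10 + 1 = 11, A[2][1] + B[1][0] = 4 + 5 = 9, A[2][2] + B[2][0] = 2 + 7 = 9) = 9 (attained at k = 1)
  C[2][1] = min over k of (A[2][0] + B[0][1] = 10 + 3 = 13, A[2][1] + B[1][1] = 4 + 1 = 5, A[2][2] + B[2][1] = 2 + -2 = 0) = 0 (attained at k = 2)
  C[2][2] = min over k of (A[2][0] + B[0][2] = 10 + 7 = 17, A[2][1] + B[1][2] = 4 + 4 = 8, A[2][2] + B[2][2] = 2 + 6 = 8) = 8 (attained at k = 1)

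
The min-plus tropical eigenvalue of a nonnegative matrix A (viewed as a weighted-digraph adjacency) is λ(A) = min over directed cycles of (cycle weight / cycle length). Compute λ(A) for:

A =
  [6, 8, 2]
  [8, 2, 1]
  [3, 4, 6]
λ(A) = 2

Enumerate directed cycles and compute their means (weight / length). Sample:
  cycle 0 → 0: weight = 6, length = 1, mean = 6/1 ≈ 6.000
  cycle 1 → 1: weight = 2, length = 1, mean = 2/1 ≈ 2.000
  cycle 2 → 2: weight = 6, length = 1, mean = 6/1 ≈ 6.000
  cycle 0 → 1 → 0: weight = 16, length = 2, mean = 16/2 ≈ 8.000
  cycle 0 → 2 → 0: weight = 5, length = 2, mean = 5/2 ≈ 2.500
  cycle 1 → 0 → 1: weight = 16, length = 2, mean = 16/2 ≈ 8.000
Minimum mean = 2.000, attained e.g. along the cycle 1 → 1 with weight 2 and length 1. So λ(A) = 2/1 = 2.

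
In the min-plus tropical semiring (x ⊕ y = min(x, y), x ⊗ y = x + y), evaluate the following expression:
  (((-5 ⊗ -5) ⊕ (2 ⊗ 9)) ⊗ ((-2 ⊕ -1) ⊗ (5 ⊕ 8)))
(((-5 ⊗ -5) ⊕ (2 ⊗ 9)) ⊗ ((-2 ⊕ -1) ⊗ (5 ⊕ 8))) = -7

Expand innermost to outermost. Recall ⊕ takes the minimum of its arguments and ⊗ takes their sum. Working out the expression (((-5 ⊗ -5) ⊕ (2 ⊗ 9)) ⊗ ((-2 ⊕ -1) ⊗ (5 ⊕ 8))) gives -7.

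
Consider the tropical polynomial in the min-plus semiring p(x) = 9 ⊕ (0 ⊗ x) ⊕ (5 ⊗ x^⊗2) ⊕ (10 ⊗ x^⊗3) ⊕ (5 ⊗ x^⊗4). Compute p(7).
p(7) = 7

A tropical monomial a ⊗ x^⊗i evaluates to a + i · x. Evaluating each term at x = 7:
  Term 0 contributes 9 + 0 · 7 = 9
  Term 1 contributes 0 + 1 · 7 = 7
  Term 2 contributes 5 + 2 · 7 = 19
  Term 3 contributes 10 + 3 · 7 = 31
  Term 4 contributes 5 + 4 · 7 = 33
p(7) = ⊕ of these = min[9, 7, 19, 31, 33] = 7.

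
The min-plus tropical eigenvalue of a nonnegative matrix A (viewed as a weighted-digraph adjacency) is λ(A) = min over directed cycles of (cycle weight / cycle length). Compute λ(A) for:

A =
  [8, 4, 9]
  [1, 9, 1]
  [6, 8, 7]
λ(A) = 5/2

Enumerate directed cycles and compute their means (weight / length). Sample:
  cycle 0 → 0: weight = 8, length = 1, mean = 8/1 ≈ 8.000
  cycle 1 → 1: weight = 9, length = 1, mean = 9/1 ≈ 9.000
  cycle 2 → 2: weight = 7, length = 1, mean = 7/1 ≈ 7.000
  cycle 0 → 1 → 0: weight = 5, length = 2, mean = 5/2 ≈ 2.500
  cycle 0 → 2 → 0: weight = 15, length = 2, mean = 15/2 ≈ 7.500
  cycle 1 → 0 → 1: weight = 5, length = 2, mean = 5/2 ≈ 2.500
Minimum mean = 2.500, attained e.g. along the cycle 0 → 1 → 0 with weight 5 and length 2. So λ(A) = 5/2 = 5/2.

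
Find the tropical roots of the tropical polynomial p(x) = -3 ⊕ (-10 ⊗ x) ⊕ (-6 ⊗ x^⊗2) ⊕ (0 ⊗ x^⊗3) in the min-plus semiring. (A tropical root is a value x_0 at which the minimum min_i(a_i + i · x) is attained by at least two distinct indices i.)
Roots: {-6, -4, 7}

Each tropical root is a break point of the lower envelope of the lines y = a_i + i · x (there are 4 lines, with slopes 0, 1, ..., 3). Only the lines that attain the minimum somewhere contribute to roots; other lines are dominated. Here the surviving (envelope) indices are i = 3, i = 2, i = 1, i = 0.
Intersections between consecutive envelope lines give the roots: for adjacent envelope indices i < j the intersection is x = (a_i − a_j) / (j − i). Reading off the sorted break points: {-6, -4, 7}.
Verification: at each break x_0, at least two indices attain the minimum of min_i(a_i + i · x_0).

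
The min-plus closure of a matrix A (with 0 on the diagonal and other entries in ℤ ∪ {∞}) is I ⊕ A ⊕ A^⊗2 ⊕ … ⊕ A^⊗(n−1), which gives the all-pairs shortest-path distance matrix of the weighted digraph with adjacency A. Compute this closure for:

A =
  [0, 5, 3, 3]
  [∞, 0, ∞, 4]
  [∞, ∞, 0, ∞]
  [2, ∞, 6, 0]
Closure =
  [0, 5, 3, 3]
  [6, 0, 9, 4]
  [∞, ∞, 0, ∞]
  [2, 7, 5, 0]

This is the Floyd-Warshall all-pairs shortest-path computation. For each intermediate vertex k = 0, 1, …, 3, update dist[i][j] ← min(dist[i][j], dist[i][k] + dist[k][j]). The final matrix gives, for each (i, j), the minimum total weight of any directed path from i to j (possibly empty when i = j).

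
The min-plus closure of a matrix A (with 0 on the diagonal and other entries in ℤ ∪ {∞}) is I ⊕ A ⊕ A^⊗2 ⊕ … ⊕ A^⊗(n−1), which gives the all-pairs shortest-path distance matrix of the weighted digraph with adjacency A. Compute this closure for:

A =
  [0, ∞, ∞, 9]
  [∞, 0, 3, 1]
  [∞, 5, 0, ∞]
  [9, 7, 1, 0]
Closure =
  [0, 15, 10, 9]
  [10, 0, 2, 1]
  [15, 5, 0, 6]
  [9, 6, 1, 0]

This is the Floyd-Warshall all-pairs shortest-path computation. For each intermediate vertex k = 0, 1, …, 3, update dist[i][j] ← min(dist[i][j], dist[i][k] + dist[k][j]). The final matrix gives, for each (i, j), the minimum total weight of any directed path from i to j (possibly empty when i = j).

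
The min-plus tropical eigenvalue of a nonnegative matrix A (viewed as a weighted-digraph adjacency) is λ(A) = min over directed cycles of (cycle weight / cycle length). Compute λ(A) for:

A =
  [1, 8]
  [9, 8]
λ(A) = 1

Enumerate directed cycles and compute their means (weight / length). Sample:
  cycle 0 → 0: weight = 1, length = 1, mean = 1/1 ≈ 1.000
  cycle 1 → 1: weight = 8, length = 1, mean = 8/1 ≈ 8.000
  cycle 0 → 1 → 0: weight = 17, length = 2, mean = 17/2 ≈ 8.500
  cycle 1 → 0 → 1: weight = 17, length = 2, mean = 17/2 ≈ 8.500
Minimum mean = 1.000, attained e.g. along the cycle 0 → 0 with weight 1 and length 1. So λ(A) = 1/1 = 1.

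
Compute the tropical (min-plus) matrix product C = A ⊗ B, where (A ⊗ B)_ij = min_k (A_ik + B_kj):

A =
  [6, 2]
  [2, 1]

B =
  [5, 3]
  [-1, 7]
A ⊗ B =
  [1, 9]
  [0, 5]

Apply the min-plus product entry-by-entry:
  C[0][0] = min over k of (A[0][0] + B[0][0] = 6 + 5 = 11, A[0][1] + B[1][0] = 2 + -1 = 1) = 1 (attained at k = 1)
  C[0][1] = min over k of (A[0][0] + B[0][1] = 6 + 3 = 9, A[0][1] + B[1][1] = 2 + 7 = 9) = 9 (attained at k = 0)
  C[1][0] = min over k of (A[1][0] + B[0][0] = 2 + 5 = 7, A[1][1] + B[1][0] = 1 + -1 = 0) = 0 (attained at k = 1)
  C[1][1] = min over k of (A[1][0] + B[0][1] = 2 + 3 = 5, A[1][1] + B[1][1] = 1 + 7 = 8) = 5 (attained at k = 0)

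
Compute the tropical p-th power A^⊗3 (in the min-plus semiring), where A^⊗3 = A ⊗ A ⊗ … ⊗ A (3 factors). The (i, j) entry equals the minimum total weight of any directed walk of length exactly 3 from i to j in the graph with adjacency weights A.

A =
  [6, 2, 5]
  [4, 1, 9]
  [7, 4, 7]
A^⊗3 =
  [7, 4, 11]
  [6, 3, 10]
  [9, 6, 13]

Each entry (A^⊗3)_ij equals the minimum over all length-3 walks i = v_0 → v_1 → … → v_3 = j of Σ_t A[v_t][v_{t+1}]. For example, for (i, j) = (0, 2) we minimise over 9 possible intermediate vertex sequences; the minimum is 11, attained along the walk 0 → 1 → 0 → 2.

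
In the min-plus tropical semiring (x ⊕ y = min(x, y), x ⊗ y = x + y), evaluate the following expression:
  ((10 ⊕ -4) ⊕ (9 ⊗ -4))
((10 ⊕ -4) ⊕ (9 ⊗ -4)) = -4

Expand innermost to outermost. Recall ⊕ takes the minimum of its arguments and ⊗ takes their sum. Working out the expression ((10 ⊕ -4) ⊕ (9 ⊗ -4)) gives -4.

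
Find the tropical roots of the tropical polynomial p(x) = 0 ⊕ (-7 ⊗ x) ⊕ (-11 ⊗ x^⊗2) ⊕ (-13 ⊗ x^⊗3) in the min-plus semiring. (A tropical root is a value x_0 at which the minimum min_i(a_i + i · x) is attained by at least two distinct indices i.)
Roots: {2, 4, 7}

Each tropical root is a break point of the lower envelope of the lines y = a_i + i · x (there are 4 lines, with slopes 0, 1, ..., 3). Only the lines that attain the minimum somewhere contribute to roots; other lines are dominated. Here the surviving (envelope) indices are i = 3, i = 2, i = 1, i = 0.
Intersections between consecutive envelope lines give the roots: for adjacent envelope indices i < j the intersection is x = (a_i − a_j) / (j − i). Reading off the sorted break points: {2, 4, 7}.
Verification: at each break x_0, at least two indices attain the minimum of min_i(a_i + i · x_0).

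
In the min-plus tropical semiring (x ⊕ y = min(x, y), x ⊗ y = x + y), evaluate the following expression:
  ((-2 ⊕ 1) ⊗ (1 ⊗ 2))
((-2 ⊕ 1) ⊗ (1 ⊗ 2)) = 1

Expand innermost to outermost. Recall ⊕ takes the minimum of its arguments and ⊗ takes their sum. Working out the expression ((-2 ⊕ 1) ⊗ (1 ⊗ 2)) gives 1.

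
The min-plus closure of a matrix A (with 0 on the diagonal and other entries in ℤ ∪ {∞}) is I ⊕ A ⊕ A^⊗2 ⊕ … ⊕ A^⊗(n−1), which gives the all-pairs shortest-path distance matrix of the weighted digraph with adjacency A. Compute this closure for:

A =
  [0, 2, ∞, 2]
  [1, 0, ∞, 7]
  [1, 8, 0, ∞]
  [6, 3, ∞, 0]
Closure =
  [0, 2, ∞, 2]
  [1, 0, ∞, 3]
  [1, 3, 0, 3]
  [4, 3, ∞, 0]

This is the Floyd-Warshall all-pairs shortest-path computation. For each intermediate vertex k = 0, 1, …, 3, update dist[i][j] ← min(dist[i][j], dist[i][k] + dist[k][j]). The final matrix gives, for each (i, j), the minimum total weight of any directed path from i to j (possibly empty when i = j).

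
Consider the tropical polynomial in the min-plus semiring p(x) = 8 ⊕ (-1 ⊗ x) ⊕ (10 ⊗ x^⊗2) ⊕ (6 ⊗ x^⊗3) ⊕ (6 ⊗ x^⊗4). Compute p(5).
p(5) = 4

A tropical monomial a ⊗ x^⊗i evaluates to a + i · x. Evaluating each term at x = 5:
  Term 0 contributes 8 + 0 · 5 = 8
  Term 1 contributes -1 + 1 · 5 = 4
  Term 2 contributes 10 + 2 · 5 = 20
  Term 3 contributes 6 + 3 · 5 = 21
  Term 4 contributes 6 + 4 · 5 = 26
p(5) = ⊕ of these = min[8, 4, 20, 21, 26] = 4.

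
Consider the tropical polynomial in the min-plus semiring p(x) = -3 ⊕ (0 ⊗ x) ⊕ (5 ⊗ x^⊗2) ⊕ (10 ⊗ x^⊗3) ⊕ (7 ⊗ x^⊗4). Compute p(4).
p(4) = -3

A tropical monomial a ⊗ x^⊗i evaluates to a + i · x. Evaluating each term at x = 4:
  Term 0 contributes -3 + 0 · 4 = -3
  Term 1 contributes 0 + 1 · 4 = 4
  Term 2 contributes 5 + 2 · 4 = 13
  Term 3 contributes 10 + 3 · 4 = 22
  Term 4 contributes 7 + 4 · 4 = 23
p(4) = ⊕ of these = min[-3, 4, 13, 22, 23] = -3.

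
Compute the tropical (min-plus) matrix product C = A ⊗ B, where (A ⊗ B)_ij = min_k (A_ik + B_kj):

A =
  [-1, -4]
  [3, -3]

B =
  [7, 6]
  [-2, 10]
A ⊗ B =
  [-6, 5]
  [-5, 7]

Apply the min-plus product entry-by-entry:
  C[0][0] = min over k of (A[0][0] + B[0][0] = -1 + 7 = 6, A[0][1] + B[1][0] = -4 + -2 = -6) = -6 (attained at k = 1)
  C[0][1] = min over k of (A[0][0] + B[0][1] = -1 + 6 = 5, A[0][1] + B[1][1] = -4 + 10 = 6) = 5 (attained at k = 0)
  C[1][0] = min over k of (A[1][0] + B[0][0] = 3 + 7 = 10, A[1][1] + B[1][0] = -3 + -2 = -5) = -5 (attained at k = 1)
  C[1][1] = min over k of (A[1][0] + B[0][1] = 3 + 6 = 9, A[1][1] + B[1][1] = -3 + 10 = 7) = 7 (attained at k = 1)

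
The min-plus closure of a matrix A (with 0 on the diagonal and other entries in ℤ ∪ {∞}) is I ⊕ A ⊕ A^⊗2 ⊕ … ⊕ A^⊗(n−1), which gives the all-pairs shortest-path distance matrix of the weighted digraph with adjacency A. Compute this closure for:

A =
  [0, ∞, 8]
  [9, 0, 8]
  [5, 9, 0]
Closure =
  [0, 17, 8]
  [9, 0, 8]
  [5, 9, 0]

This is the Floyd-Warshall all-pairs shortest-path computation. For each intermediate vertex k = 0, 1, …, 2, update dist[i][j] ← min(dist[i][j], dist[i][k] + dist[k][j]). The final matrix gives, for each (i, j), the minimum total weight of any directed path from i to j (possibly empty when i = j).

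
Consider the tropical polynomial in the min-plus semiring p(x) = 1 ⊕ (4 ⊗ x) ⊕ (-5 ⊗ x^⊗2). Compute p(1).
p(1) = -3

A tropical monomial a ⊗ x^⊗i evaluates to a + i · x. Evaluating each term at x = 1:
  Term 0 contributes 1 + 0 · 1 = 1
  Term 1 contributes 4 + 1 · 1 = 5
  Term 2 contributes -5 + 2 · 1 = -3
p(1) = ⊕ of these = min[1, 5, -3] = -3.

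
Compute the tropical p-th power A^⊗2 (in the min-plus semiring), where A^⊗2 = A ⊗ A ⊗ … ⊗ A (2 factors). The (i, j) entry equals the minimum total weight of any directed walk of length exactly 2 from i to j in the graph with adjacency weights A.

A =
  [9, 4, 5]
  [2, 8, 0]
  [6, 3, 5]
A^⊗2 =
  [6, 8, 4]
  [6, 3, 5]
  [5, 8, 3]

Each entry (A^⊗2)_ij equals the minimum over all length-2 walks i = v_0 → v_1 → … → v_2 = j of Σ_t A[v_t][v_{t+1}]. For example, for (i, j) = (0, 2) we minimise over 3 possible intermediate vertex sequences; the minimum is 4, attained along the walk 0 → 1 → 2.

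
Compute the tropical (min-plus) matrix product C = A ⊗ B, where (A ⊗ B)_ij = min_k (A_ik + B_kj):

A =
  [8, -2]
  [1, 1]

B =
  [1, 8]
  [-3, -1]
A ⊗ B =
  [-5, -3]
  [-2, 0]

Apply the min-plus product entry-by-entry:
  C[0][0] = min over k of (A[0][0] + B[0][0] = 8 + 1 = 9, A[0][1] + B[1][0] = -2 + -3 = -5) = -5 (attained at k = 1)
  C[0][1] = min over k of (A[0][0] + B[0][1] = 8 + 8 = 16, A[0][1] + B[1][1] = -2 + -1 = -3) = -3 (attained at k = 1)
  C[1][0] = min over k of (A[1][0] + B[0][0] = 1 + 1 = 2, A[1][1] + B[1][0] = 1 + -3 = -2) = -2 (attained at k = 1)
  C[1][1] = min over k of (A[1][0] + B[0][1] = 1 + 8 = 9, A[1][1] + B[1][1] = 1 + -1 = 0) = 0 (attained at k = 1)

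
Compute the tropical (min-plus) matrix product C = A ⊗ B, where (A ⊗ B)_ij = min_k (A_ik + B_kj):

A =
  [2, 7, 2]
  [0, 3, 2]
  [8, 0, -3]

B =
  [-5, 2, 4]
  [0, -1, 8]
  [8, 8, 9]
A ⊗ B =
  [-3, 4, 6]
  [-5, 2, 4]
  [0, -1, 6]

Apply the min-plus product entry-by-entry:
  C[0][0] = min over k of (A[0][0] + B[0][0] = 2 + -5 = -3, A[0][1] + B[1][0] = 7 + 0 = 7, A[0][2] + B[2][0] = 2 + 8 = 10) = -3 (attained at k = 0)
  C[0][1] = min over k of (A[0][0] + B[0][1] = 2 + 2 = 4, A[0][1] + B[1][1] = 7 + -1 = 6, A[0][2] + B[2][1] = 2 + 8 = 10) = 4 (attained at k = 0)
  C[0][2] = min over k of (A[0][0] + B[0][2] = 2 + 4 = 6, A[0][1] + B[1][2] = 7 + 8 = 15, A[0][2] + B[2][2] = 2 + 9 = 11) = 6 (attained at k = 0)
  C[1][0] = min over k of (A[1][0] + B[0][0] = 0 + -5 = -5, A[1][1] + B[1][0] = 3 + 0 = 3, A[1][2] + B[2][0] = 2 + 8 = 10) = -5 (attained at k = 0)
  C[1][1] = min over k of (A[1][0] + B[0][1] = 0 + 2 = 2, A[1][1] + B[1][1] = 3 + -1 = 2, A[1][2] + B[2][1] = 2 + 8 = 10) = 2 (attained at k = 0)
  C[1][2] = min over k of (A[1][0] + B[0][2] = 0 + 4 = 4, A[1][1] + B[1][2] = 3 + 8 = 11, A[1][2] + B[2][2] = 2 + 9 = 11) = 4 (attained at k = 0)
  C[2][0] = min over k of (A[2][0] + B[0][0] = 8 + -5 = 3, A[2][1] + B[1][0] = 0 + 0 = 0, A[2][2] + B[2][0] = -3 + 8 = 5) = 0 (attained at k = 1)
  C[2][1] = min over k of (A[2][0] + B[0][1] = 8 + 2 = 10, A[2][1] + B[1][1] = 0 + -1 = -1, A[2][2] + B[2][1] = -3 + 8 = 5) = -1 (attained at k = 1)
  C[2][2] = min over k of (A[2][0] + B[0][2] = 8 + 4 = 12, A[2][1] + B[1][2] = 0 + 8 = 8, A[2][2] + B[2][2] = -3 + 9 = 6) = 6 (attained at k = 2)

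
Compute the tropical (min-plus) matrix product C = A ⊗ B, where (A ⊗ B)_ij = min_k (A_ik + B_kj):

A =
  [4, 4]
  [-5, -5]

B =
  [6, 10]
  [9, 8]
A ⊗ B =
  [10, 12]
  [1, 3]

Apply the min-plus product entry-by-entry:
  C[0][0] = min over k of (A[0][0] + B[0][0] = 4 + 6 = 10, A[0][1] + B[1][0] = 4 + 9 = 13) = 10 (attained at k = 0)
  C[0][1] = min over k of (A[0][0] + B[0][1] = 4 + 10 = 14, A[0][1] + B[1][1] = 4 + 8 = 12) = 12 (attained at k = 1)
  C[1][0] = min over k of (A[1][0] + B[0][0] = -5 + 6 = 1, A[1][1] + B[1][0] = -5 + 9 = 4) = 1 (attained at k = 0)
  C[1][1] = min over k of (A[1][0] + B[0][1] = -5 + 10 = 5, A[1][1] + B[1][1] = -5 + 8 = 3) = 3 (attained at k = 1)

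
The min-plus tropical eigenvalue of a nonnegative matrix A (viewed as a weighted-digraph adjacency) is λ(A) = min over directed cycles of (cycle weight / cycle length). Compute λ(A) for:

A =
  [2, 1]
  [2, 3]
λ(A) = 3/2

Enumerate directed cycles and compute their means (weight / length). Sample:
  cycle 0 → 0: weight = 2, length = 1, mean = 2/1 ≈ 2.000
  cycle 1 → 1: weight = 3, length = 1, mean = 3/1 ≈ 3.000
  cycle 0 → 1 → 0: weight = 3, length = 2, mean = 3/2 ≈ 1.500
  cycle 1 → 0 → 1: weight = 3, length = 2, mean = 3/2 ≈ 1.500
Minimum mean = 1.500, attained e.g. along the cycle 0 → 1 → 0 with weight 3 and length 2. So λ(A) = 3/2 = 3/2.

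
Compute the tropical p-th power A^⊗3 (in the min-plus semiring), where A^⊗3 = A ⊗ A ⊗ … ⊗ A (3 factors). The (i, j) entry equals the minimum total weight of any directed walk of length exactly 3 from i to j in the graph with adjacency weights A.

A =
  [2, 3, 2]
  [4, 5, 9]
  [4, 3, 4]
A^⊗3 =
  [6, 7, 6]
  [8, 9, 8]
  [8, 9, 8]

Each entry (A^⊗3)_ij equals the minimum over all length-3 walks i = v_0 → v_1 → … → v_3 = j of Σ_t A[v_t][v_{t+1}]. For example, for (i, j) = (0, 2) we minimise over 9 possible intermediate vertex sequences; the minimum is 6, attained along the walk 0 → 0 → 0 → 2.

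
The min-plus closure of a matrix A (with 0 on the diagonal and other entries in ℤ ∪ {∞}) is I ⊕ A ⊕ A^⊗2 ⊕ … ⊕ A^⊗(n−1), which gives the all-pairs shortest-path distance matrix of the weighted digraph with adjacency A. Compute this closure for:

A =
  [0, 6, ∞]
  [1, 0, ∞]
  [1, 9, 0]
Closure =
  [0, 6, ∞]
  [1, 0, ∞]
  [1, 7, 0]

This is the Floyd-Warshall all-pairs shortest-path computation. For each intermediate vertex k = 0, 1, …, 2, update dist[i][j] ← min(dist[i][j], dist[i][k] + dist[k][j]). The final matrix gives, for each (i, j), the minimum total weight of any directed path from i to j (possibly empty when i = j).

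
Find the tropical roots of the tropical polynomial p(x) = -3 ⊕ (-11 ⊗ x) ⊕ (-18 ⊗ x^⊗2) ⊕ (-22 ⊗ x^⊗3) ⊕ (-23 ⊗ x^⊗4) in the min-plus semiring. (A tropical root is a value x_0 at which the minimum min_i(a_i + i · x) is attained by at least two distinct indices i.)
Roots: {1, 4, 7, 8}

Each tropical root is a break point of the lower envelope of the lines y = a_i + i · x (there are 5 lines, with slopes 0, 1, ..., 4). Only the lines that attain the minimum somewhere contribute to roots; other lines are dominated. Here the surviving (envelope) indices are i = 4, i = 3, i = 2, i = 1, i = 0.
Intersections between consecutive envelope lines give the roots: for adjacent envelope indices i < j the intersection is x = (a_i − a_j) / (j − i). Reading off the sorted break points: {1, 4, 7, 8}.
Verification: at each break x_0, at least two indices attain the minimum of min_i(a_i + i · x_0).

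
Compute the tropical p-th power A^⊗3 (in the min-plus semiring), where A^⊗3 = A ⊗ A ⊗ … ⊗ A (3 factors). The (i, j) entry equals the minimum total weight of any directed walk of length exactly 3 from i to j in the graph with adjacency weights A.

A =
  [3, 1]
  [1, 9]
A^⊗3 =
  [5, 3]
  [3, 5]

Each entry (A^⊗3)_ij equals the minimum over all length-3 walks i = v_0 → v_1 → … → v_3 = j of Σ_t A[v_t][v_{t+1}]. For example, for (i, j) = (0, 1) we minimise over 4 possible intermediate vertex sequences; the minimum is 3, attained along the walk 0 → 1 → 0 → 1.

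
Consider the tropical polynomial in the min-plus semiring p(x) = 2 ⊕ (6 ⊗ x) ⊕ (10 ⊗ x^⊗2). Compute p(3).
p(3) = 2

A tropical monomial a ⊗ x^⊗i evaluates to a + i · x. Evaluating each term at x = 3:
  Term 0 contributes 2 + 0 · 3 = 2
  Term 1 contributes 6 + 1 · 3 = 9
  Term 2 contributes 10 + 2 · 3 = 16
p(3) = ⊕ of these = min[2, 9, 16] = 2.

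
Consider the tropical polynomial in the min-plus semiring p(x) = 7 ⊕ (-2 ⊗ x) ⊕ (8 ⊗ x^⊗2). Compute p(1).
p(1) = -1

A tropical monomial a ⊗ x^⊗i evaluates to a + i · x. Evaluating each term at x = 1:
  Term 0 contributes 7 + 0 · 1 = 7
  Term 1 contributes -2 + 1 · 1 = -1
  Term 2 contributes 8 + 2 · 1 = 10
p(1) = ⊕ of these = min[7, -1, 10] = -1.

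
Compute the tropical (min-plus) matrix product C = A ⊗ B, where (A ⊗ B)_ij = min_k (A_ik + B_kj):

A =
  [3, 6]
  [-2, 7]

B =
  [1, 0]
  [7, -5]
A ⊗ B =
  [4, 1]
  [-1, -2]

Apply the min-plus product entry-by-entry:
  C[0][0] = min over k of (A[0][0] + B[0][0] = 3 + 1 = 4, A[0][1] + B[1][0] = 6 + 7 = 13) = 4 (attained at k = 0)
  C[0][1] = min over k of (A[0][0] + B[0][1] = 3 + 0 = 3, A[0][1] + B[1][1] = 6 + -5 = 1) = 1 (attained at k = 1)
  C[1][0] = min over k of (A[1][0] + B[0][0] = -2 + 1 = -1, A[1][1] + B[1][0] = 7 + 7 = 14) = -1 (attained at k = 0)
  C[1][1] = min over k of (A[1][0] + B[0][1] = -2 + 0 = -2, A[1][1] + B[1][1] = 7 + -5 = 2) = -2 (attained at k = 0)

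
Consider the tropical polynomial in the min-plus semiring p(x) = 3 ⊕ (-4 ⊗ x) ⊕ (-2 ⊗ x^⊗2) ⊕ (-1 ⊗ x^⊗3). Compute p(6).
p(6) = 2

A tropical monomial a ⊗ x^⊗i evaluates to a + i · x. Evaluating each term at x = 6:
  Term 0 contributes 3 + 0 · 6 = 3
  Term 1 contributes -4 + 1 · 6 = 2
  Term 2 contributes -2 + 2 · 6 = 10
  Term 3 contributes -1 + 3 · 6 = 17
p(6) = ⊕ of these = min[3, 2, 10, 17] = 2.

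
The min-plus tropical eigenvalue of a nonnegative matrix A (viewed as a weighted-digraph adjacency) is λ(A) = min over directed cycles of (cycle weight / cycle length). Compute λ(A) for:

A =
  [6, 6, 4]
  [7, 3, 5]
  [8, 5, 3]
λ(A) = 3

Enumerate directed cycles and compute their means (weight / length). Sample:
  cycle 0 → 0: weight = 6, length = 1, mean = 6/1 ≈ 6.000
  cycle 1 → 1: weight = 3, length = 1, mean = 3/1 ≈ 3.000
  cycle 2 → 2: weight = 3, length = 1, mean = 3/1 ≈ 3.000
  cycle 0 → 1 → 0: weight = 13, length = 2, mean = 13/2 ≈ 6.500
  cycle 0 → 2 → 0: weight = 12, length = 2, mean = 12/2 ≈ 6.000
  cycle 1 → 0 → 1: weight = 13, length = 2, mean = 13/2 ≈ 6.500
Minimum mean = 3.000, attained e.g. along the cycle 1 → 1 with weight 3 and length 1. So λ(A) = 3/1 = 3.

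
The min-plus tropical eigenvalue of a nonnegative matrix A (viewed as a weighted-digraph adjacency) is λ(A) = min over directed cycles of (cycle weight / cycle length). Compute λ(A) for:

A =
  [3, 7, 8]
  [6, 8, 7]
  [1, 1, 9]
λ(A) = 3

Enumerate directed cycles and compute their means (weight / length). Sample:
  cycle 0 → 0: weight = 3, length = 1, mean = 3/1 ≈ 3.000
  cycle 1 → 1: weight = 8, length = 1, mean = 8/1 ≈ 8.000
  cycle 2 → 2: weight = 9, length = 1, mean = 9/1 ≈ 9.000
  cycle 0 → 1 → 0: weight = 13, length = 2, mean = 13/2 ≈ 6.500
  cycle 0 → 2 → 0: weight = 9, length = 2, mean = 9/2 ≈ 4.500
  cycle 1 → 0 → 1: weight = 13, length = 2, mean = 13/2 ≈ 6.500
Minimum mean = 3.000, attained e.g. along the cycle 0 → 0 with weight 3 and length 1. So λ(A) = 3/1 = 3.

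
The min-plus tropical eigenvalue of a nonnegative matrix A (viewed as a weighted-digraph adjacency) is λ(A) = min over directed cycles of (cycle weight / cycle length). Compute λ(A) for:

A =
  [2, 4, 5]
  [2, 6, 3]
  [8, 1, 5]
λ(A) = 2

Enumerate directed cycles and compute their means (weight / length). Sample:
  cycle 0 → 0: weight = 2, length = 1, mean = 2/1 ≈ 2.000
  cycle 1 → 1: weight = 6, length = 1, mean = 6/1 ≈ 6.000
  cycle 2 → 2: weight = 5, length = 1, mean = 5/1 ≈ 5.000
  cycle 0 → 1 → 0: weight = 6, length = 2, mean = 6/2 ≈ 3.000
  cycle 0 → 2 → 0: weight = 13, length = 2, mean = 13/2 ≈ 6.500
  cycle 1 → 0 → 1: weight = 6, length = 2, mean = 6/2 ≈ 3.000
Minimum mean = 2.000, attained e.g. along the cycle 0 → 0 with weight 2 and length 1. So λ(A) = 2/1 = 2.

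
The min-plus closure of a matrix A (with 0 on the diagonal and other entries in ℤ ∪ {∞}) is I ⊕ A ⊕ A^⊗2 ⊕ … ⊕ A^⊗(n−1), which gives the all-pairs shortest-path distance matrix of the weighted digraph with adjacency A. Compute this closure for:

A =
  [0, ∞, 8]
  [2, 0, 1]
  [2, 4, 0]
Closure =
  [0, 12, 8]
  [2, 0, 1]
  [2, 4, 0]

This is the Floyd-Warshall all-pairs shortest-path computation. For each intermediate vertex k = 0, 1, …, 2, update dist[i][j] ← min(dist[i][j], dist[i][k] + dist[k][j]). The final matrix gives, for each (i, j), the minimum total weight of any directed path from i to j (possibly empty when i = j).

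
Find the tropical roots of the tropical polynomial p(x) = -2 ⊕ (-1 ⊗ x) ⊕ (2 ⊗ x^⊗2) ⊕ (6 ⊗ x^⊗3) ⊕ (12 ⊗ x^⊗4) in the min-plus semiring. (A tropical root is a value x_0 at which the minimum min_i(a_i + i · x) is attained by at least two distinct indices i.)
Roots: {-6, -4, -3, -1}

Each tropical root is a break point of the lower envelope of the lines y = a_i + i · x (there are 5 lines, with slopes 0, 1, ..., 4). Only the lines that attain the minimum somewhere contribute to roots; other lines are dominated. Here the surviving (envelope) indices are i = 4, i = 3, i = 2, i = 1, i = 0.
Intersections between consecutive envelope lines give the roots: for adjacent envelope indices i < j the intersection is x = (a_i − a_j) / (j − i). Reading off the sorted break points: {-6, -4, -3, -1}.
Verification: at each break x_0, at least two indices attain the minimum of min_i(a_i + i · x_0).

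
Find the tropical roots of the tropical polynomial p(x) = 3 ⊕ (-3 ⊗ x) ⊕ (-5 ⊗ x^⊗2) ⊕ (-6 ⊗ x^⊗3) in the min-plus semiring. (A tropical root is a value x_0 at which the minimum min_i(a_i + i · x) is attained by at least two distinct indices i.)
Roots: {1, 2, 6}

Each tropical root is a break point of the lower envelope of the lines y = a_i + i · x (there are 4 lines, with slopes 0, 1, ..., 3). Only the lines that attain the minimum somewhere contribute to roots; other lines are dominated. Here the surviving (envelope) indices are i = 3, i = 2, i = 1, i = 0.
Intersections between consecutive envelope lines give the roots: for adjacent envelope indices i < j the intersection is x = (a_i − a_j) / (j − i). Reading off the sorted break points: {1, 2, 6}.
Verification: at each break x_0, at least two indices attain the minimum of min_i(a_i + i · x_0).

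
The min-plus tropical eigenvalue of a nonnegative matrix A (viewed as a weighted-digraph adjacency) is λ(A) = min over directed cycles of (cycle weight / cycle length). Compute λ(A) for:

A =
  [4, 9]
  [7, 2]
λ(A) = 2

Enumerate directed cycles and compute their means (weight / length). Sample:
  cycle 0 → 0: weight = 4, length = 1, mean = 4/1 ≈ 4.000
  cycle 1 → 1: weight = 2, length = 1, mean = 2/1 ≈ 2.000
  cycle 0 → 1 → 0: weight = 16, length = 2, mean = 16/2 ≈ 8.000
  cycle 1 → 0 → 1: weight = 16, length = 2, mean = 16/2 ≈ 8.000
Minimum mean = 2.000, attained e.g. along the cycle 1 → 1 with weight 2 and length 1. So λ(A) = 2/1 = 2.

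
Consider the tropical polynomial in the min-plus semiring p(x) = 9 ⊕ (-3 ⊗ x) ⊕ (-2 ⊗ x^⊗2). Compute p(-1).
p(-1) = -4

A tropical monomial a ⊗ x^⊗i evaluates to a + i · x. Evaluating each term at x = -1:
  Term 0 contributes 9 + 0 · -1 = 9
  Term 1 contributes -3 + 1 · -1 = -4
  Term 2 contributes -2 + 2 · -1 = -4
p(-1) = ⊕ of these = min[9, -4, -4] = -4.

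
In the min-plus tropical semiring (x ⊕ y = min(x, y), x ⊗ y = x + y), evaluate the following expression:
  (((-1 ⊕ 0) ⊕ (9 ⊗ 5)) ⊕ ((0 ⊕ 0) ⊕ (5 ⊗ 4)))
(((-1 ⊕ 0) ⊕ (9 ⊗ 5)) ⊕ ((0 ⊕ 0) ⊕ (5 ⊗ 4))) = -1

Expand innermost to outermost. Recall ⊕ takes the minimum of its arguments and ⊗ takes their sum. Working out the expression (((-1 ⊕ 0) ⊕ (9 ⊗ 5)) ⊕ ((0 ⊕ 0) ⊕ (5 ⊗ 4))) gives -1.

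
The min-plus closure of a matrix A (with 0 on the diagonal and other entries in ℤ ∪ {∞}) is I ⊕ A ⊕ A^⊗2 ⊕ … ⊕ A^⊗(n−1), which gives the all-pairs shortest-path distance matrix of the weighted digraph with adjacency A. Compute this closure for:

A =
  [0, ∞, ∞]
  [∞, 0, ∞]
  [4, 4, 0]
Closure =
  [0, ∞, ∞]
  [∞, 0, ∞]
  [4, 4, 0]

This is the Floyd-Warshall all-pairs shortest-path computation. For each intermediate vertex k = 0, 1, …, 2, update dist[i][j] ← min(dist[i][j], dist[i][k] + dist[k][j]). The final matrix gives, for each (i, j), the minimum total weight of any directed path from i to j (possibly empty when i = j).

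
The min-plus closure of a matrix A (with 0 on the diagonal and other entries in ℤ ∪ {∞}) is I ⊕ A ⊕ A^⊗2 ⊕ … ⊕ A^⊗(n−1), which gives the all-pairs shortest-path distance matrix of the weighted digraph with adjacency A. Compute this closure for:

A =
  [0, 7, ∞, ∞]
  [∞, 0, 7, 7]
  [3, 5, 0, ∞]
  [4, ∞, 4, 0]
Closure =
  [0, 7, 14, 14]
  [10, 0, 7, 7]
  [3, 5, 0, 12]
  [4, 9, 4, 0]

This is the Floyd-Warshall all-pairs shortest-path computation. For each intermediate vertex k = 0, 1, …, 3, update dist[i][j] ← min(dist[i][j], dist[i][k] + dist[k][j]). The final matrix gives, for each (i, j), the minimum total weight of any directed path from i to j (possibly empty when i = j).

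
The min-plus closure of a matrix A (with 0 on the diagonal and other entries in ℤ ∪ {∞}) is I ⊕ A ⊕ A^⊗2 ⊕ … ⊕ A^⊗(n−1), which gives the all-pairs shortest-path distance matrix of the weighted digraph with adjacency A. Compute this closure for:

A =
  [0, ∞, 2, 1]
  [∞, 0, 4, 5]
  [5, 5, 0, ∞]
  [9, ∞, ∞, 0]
Closure =
  [0, 7, 2, 1]
  [9, 0, 4, 5]
  [5, 5, 0, 6]
  [9, 16, 11, 0]

This is the Floyd-Warshall all-pairs shortest-path computation. For each intermediate vertex k = 0, 1, …, 3, update dist[i][j] ← min(dist[i][j], dist[i][k] + dist[k][j]). The final matrix gives, for each (i, j), the minimum total weight of any directed path from i to j (possibly empty when i = j).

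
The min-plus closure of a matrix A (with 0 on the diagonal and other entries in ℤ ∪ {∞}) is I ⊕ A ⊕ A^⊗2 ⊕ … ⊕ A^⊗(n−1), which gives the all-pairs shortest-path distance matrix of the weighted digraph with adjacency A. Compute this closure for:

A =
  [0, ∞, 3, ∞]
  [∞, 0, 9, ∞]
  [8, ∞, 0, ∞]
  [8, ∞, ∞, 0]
Closure =
  [0, ∞, 3, ∞]
  [17, 0, 9, ∞]
  [8, ∞, 0, ∞]
  [8, ∞, 11, 0]

This is the Floyd-Warshall all-pairs shortest-path computation. For each intermediate vertex k = 0, 1, …, 3, update dist[i][j] ← min(dist[i][j], dist[i][k] + dist[k][j]). The final matrix gives, for each (i, j), the minimum total weight of any directed path from i to j (possibly empty when i = j).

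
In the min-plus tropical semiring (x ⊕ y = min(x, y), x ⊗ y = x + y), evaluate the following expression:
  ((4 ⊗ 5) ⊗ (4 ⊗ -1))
((4 ⊗ 5) ⊗ (4 ⊗ -1)) = 12

Expand innermost to outermost. Recall ⊕ takes the minimum of its arguments and ⊗ takes their sum. Working out the expression ((4 ⊗ 5) ⊗ (4 ⊗ -1)) gives 12.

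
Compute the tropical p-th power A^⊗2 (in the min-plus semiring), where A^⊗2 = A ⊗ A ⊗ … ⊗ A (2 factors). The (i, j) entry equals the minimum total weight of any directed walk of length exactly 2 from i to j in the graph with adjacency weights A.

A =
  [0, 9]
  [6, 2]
A^⊗2 =
  [0, 9]
  [6, 4]

Each entry (A^⊗2)_ij equals the minimum over all length-2 walks i = v_0 → v_1 → … → v_2 = j of Σ_t A[v_t][v_{t+1}]. For example, for (i, j) = (0, 1) we minimise over 2 possible intermediate vertex sequences; the minimum is 9, attained along the walk 0 → 0 → 1.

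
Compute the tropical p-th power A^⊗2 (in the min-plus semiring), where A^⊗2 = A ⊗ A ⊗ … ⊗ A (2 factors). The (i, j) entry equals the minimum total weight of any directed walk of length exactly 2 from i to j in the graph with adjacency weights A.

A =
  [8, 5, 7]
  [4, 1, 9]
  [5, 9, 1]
A^⊗2 =
  [9, 6, 8]
  [5, 2, 10]
  [6, 10, 2]

Each entry (A^⊗2)_ij equals the minimum over all length-2 walks i = v_0 → v_1 → … → v_2 = j of Σ_t A[v_t][v_{t+1}]. For example, for (i, j) = (0, 2) we minimise over 3 possible intermediate vertex sequences; the minimum is 8, attained along the walk 0 → 2 → 2.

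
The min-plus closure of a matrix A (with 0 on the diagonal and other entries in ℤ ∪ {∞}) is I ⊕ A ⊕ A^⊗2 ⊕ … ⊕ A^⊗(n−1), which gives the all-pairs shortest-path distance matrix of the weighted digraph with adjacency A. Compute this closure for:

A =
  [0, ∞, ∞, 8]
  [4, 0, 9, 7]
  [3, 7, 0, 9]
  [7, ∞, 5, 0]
Closure =
  [0, 20, 13, 8]
  [4, 0, 9, 7]
  [3, 7, 0, 9]
  [7, 12, 5, 0]

This is the Floyd-Warshall all-pairs shortest-path computation. For each intermediate vertex k = 0, 1, …, 3, update dist[i][j] ← min(dist[i][j], dist[i][k] + dist[k][j]). The final matrix gives, for each (i, j), the minimum total weight of any directed path from i to j (possibly empty when i = j).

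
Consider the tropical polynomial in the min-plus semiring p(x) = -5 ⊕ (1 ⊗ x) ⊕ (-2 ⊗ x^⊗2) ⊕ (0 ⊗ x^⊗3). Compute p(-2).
p(-2) = -6

A tropical monomial a ⊗ x^⊗i evaluates to a + i · x. Evaluating each term at x = -2:
  Term 0 contributes -5 + 0 · -2 = -5
  Term 1 contributes 1 + 1 · -2 = -1
  Term 2 contributes -2 + 2 · -2 = -6
  Term 3 contributes 0 + 3 · -2 = -6
p(-2) = ⊕ of these = min[-5, -1, -6, -6] = -6.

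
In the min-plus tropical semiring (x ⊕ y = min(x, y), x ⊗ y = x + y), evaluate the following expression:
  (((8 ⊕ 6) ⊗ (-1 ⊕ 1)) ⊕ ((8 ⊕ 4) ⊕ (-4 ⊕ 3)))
(((8 ⊕ 6) ⊗ (-1 ⊕ 1)) ⊕ ((8 ⊕ 4) ⊕ (-4 ⊕ 3))) = -4

Expand innermost to outermost. Recall ⊕ takes the minimum of its arguments and ⊗ takes their sum. Working out the expression (((8 ⊕ 6) ⊗ (-1 ⊕ 1)) ⊕ ((8 ⊕ 4) ⊕ (-4 ⊕ 3))) gives -4.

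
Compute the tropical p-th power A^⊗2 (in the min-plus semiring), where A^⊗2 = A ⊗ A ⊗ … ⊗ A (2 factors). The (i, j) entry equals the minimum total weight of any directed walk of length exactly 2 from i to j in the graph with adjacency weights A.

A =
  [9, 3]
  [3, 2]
A^⊗2 =
  [6, 5]
  [5, 4]

Each entry (A^⊗2)_ij equals the minimum over all length-2 walks i = v_0 → v_1 → … → v_2 = j of Σ_t A[v_t][v_{t+1}]. For example, for (i, j) = (0, 1) we minimise over 2 possible intermediate vertex sequences; the minimum is 5, attained along the walk 0 → 1 → 1.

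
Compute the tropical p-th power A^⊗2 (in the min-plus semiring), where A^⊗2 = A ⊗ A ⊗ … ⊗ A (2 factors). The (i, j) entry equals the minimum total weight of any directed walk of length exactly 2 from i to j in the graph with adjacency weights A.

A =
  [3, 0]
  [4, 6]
A^⊗2 =
  [4, 3]
  [7, 4]

Each entry (A^⊗2)_ij equals the minimum over all length-2 walks i = v_0 → v_1 → … → v_2 = j of Σ_t A[v_t][v_{t+1}]. For example, for (i, j) = (0, 1) we minimise over 2 possible intermediate vertex sequences; the minimum is 3, attained along the walk 0 → 0 → 1.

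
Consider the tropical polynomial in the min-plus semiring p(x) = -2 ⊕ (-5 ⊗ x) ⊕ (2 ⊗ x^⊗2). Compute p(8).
p(8) = -2

A tropical monomial a ⊗ x^⊗i evaluates to a + i · x. Evaluating each term at x = 8:
  Term 0 contributes -2 + 0 · 8 = -2
  Term 1 contributes -5 + 1 · 8 = 3
  Term 2 contributes 2 + 2 · 8 = 18
p(8) = ⊕ of these = min[-2, 3, 18] = -2.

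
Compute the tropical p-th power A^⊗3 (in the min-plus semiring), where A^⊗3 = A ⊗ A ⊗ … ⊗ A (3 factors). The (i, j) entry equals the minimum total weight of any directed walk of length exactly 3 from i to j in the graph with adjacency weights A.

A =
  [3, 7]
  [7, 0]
A^⊗3 =
  [9, 7]
  [7, 0]

Each entry (A^⊗3)_ij equals the minimum over all length-3 walks i = v_0 → v_1 → … → v_3 = j of Σ_t A[v_t][v_{t+1}]. For example, for (i, j) = (0, 1) we minimise over 4 possible intermediate vertex sequences; the minimum is 7, attained along the walk 0 → 1 → 1 → 1.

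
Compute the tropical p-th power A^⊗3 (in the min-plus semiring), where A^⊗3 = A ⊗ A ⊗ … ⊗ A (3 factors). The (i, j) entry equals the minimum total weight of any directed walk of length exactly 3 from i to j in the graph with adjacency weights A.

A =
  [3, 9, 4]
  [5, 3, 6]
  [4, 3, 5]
A^⊗3 =
  [9, 10, 10]
  [11, 9, 12]
  [10, 9, 11]

Each entry (A^⊗3)_ij equals the minimum over all length-3 walks i = v_0 → v_1 → … → v_3 = j of Σ_t A[v_t][v_{t+1}]. For example, for (i, j) = (0, 2) we minimise over 9 possible intermediate vertex sequences; the minimum is 10, attained along the walk 0 → 0 → 0 → 2.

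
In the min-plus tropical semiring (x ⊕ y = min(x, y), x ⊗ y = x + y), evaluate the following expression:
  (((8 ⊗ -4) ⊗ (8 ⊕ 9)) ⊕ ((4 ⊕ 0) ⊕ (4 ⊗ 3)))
(((8 ⊗ -4) ⊗ (8 ⊕ 9)) ⊕ ((4 ⊕ 0) ⊕ (4 ⊗ 3))) = 0

Expand innermost to outermost. Recall ⊕ takes the minimum of its arguments and ⊗ takes their sum. Working out the expression (((8 ⊗ -4) ⊗ (8 ⊕ 9)) ⊕ ((4 ⊕ 0) ⊕ (4 ⊗ 3))) gives 0.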